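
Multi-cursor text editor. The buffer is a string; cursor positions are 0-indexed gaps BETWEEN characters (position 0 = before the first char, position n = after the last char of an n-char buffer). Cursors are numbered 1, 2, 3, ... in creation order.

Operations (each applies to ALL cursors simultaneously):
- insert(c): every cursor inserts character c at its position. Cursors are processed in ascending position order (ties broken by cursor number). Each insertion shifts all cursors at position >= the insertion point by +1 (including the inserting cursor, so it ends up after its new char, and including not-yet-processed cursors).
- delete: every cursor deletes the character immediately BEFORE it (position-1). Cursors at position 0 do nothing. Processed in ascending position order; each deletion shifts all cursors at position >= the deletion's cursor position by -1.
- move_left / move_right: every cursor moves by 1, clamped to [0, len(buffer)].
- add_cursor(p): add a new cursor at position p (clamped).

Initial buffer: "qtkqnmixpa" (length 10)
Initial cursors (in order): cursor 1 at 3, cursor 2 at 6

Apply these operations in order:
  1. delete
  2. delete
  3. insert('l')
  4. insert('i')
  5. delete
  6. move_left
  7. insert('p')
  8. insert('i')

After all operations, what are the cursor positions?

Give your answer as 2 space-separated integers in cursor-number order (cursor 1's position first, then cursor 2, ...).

After op 1 (delete): buffer="qtqnixpa" (len 8), cursors c1@2 c2@4, authorship ........
After op 2 (delete): buffer="qqixpa" (len 6), cursors c1@1 c2@2, authorship ......
After op 3 (insert('l')): buffer="qlqlixpa" (len 8), cursors c1@2 c2@4, authorship .1.2....
After op 4 (insert('i')): buffer="qliqliixpa" (len 10), cursors c1@3 c2@6, authorship .11.22....
After op 5 (delete): buffer="qlqlixpa" (len 8), cursors c1@2 c2@4, authorship .1.2....
After op 6 (move_left): buffer="qlqlixpa" (len 8), cursors c1@1 c2@3, authorship .1.2....
After op 7 (insert('p')): buffer="qplqplixpa" (len 10), cursors c1@2 c2@5, authorship .11.22....
After op 8 (insert('i')): buffer="qpilqpilixpa" (len 12), cursors c1@3 c2@7, authorship .111.222....

Answer: 3 7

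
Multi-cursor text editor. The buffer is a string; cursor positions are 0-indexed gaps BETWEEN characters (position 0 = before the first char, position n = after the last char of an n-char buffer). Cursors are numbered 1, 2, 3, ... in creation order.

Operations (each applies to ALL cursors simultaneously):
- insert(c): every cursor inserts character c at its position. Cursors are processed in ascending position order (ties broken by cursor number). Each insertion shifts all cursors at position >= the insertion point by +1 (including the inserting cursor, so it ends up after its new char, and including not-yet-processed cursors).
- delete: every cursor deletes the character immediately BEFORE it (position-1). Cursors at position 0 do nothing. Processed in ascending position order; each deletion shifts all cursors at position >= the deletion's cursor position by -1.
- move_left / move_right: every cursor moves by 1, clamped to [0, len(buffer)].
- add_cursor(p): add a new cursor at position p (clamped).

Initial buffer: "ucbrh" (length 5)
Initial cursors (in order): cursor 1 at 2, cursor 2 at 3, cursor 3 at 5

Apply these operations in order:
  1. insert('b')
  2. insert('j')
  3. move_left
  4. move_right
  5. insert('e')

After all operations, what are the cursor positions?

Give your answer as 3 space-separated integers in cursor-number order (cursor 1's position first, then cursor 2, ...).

Answer: 5 9 14

Derivation:
After op 1 (insert('b')): buffer="ucbbbrhb" (len 8), cursors c1@3 c2@5 c3@8, authorship ..1.2..3
After op 2 (insert('j')): buffer="ucbjbbjrhbj" (len 11), cursors c1@4 c2@7 c3@11, authorship ..11.22..33
After op 3 (move_left): buffer="ucbjbbjrhbj" (len 11), cursors c1@3 c2@6 c3@10, authorship ..11.22..33
After op 4 (move_right): buffer="ucbjbbjrhbj" (len 11), cursors c1@4 c2@7 c3@11, authorship ..11.22..33
After op 5 (insert('e')): buffer="ucbjebbjerhbje" (len 14), cursors c1@5 c2@9 c3@14, authorship ..111.222..333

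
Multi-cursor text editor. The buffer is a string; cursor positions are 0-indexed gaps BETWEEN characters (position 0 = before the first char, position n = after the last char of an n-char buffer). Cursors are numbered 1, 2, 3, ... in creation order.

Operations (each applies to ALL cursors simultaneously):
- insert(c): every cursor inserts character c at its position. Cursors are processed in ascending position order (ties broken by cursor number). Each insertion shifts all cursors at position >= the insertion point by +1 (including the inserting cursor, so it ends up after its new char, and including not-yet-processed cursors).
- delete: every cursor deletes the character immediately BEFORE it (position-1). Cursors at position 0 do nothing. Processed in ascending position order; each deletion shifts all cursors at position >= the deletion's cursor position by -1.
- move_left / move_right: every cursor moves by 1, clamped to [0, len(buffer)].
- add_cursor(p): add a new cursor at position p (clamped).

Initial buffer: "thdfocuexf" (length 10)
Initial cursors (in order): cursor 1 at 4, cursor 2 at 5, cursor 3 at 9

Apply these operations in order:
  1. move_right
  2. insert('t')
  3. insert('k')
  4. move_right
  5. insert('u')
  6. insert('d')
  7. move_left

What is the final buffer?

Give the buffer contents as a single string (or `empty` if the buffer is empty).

After op 1 (move_right): buffer="thdfocuexf" (len 10), cursors c1@5 c2@6 c3@10, authorship ..........
After op 2 (insert('t')): buffer="thdfotctuexft" (len 13), cursors c1@6 c2@8 c3@13, authorship .....1.2....3
After op 3 (insert('k')): buffer="thdfotkctkuexftk" (len 16), cursors c1@7 c2@10 c3@16, authorship .....11.22....33
After op 4 (move_right): buffer="thdfotkctkuexftk" (len 16), cursors c1@8 c2@11 c3@16, authorship .....11.22....33
After op 5 (insert('u')): buffer="thdfotkcutkuuexftku" (len 19), cursors c1@9 c2@13 c3@19, authorship .....11.122.2...333
After op 6 (insert('d')): buffer="thdfotkcudtkuudexftkud" (len 22), cursors c1@10 c2@15 c3@22, authorship .....11.1122.22...3333
After op 7 (move_left): buffer="thdfotkcudtkuudexftkud" (len 22), cursors c1@9 c2@14 c3@21, authorship .....11.1122.22...3333

Answer: thdfotkcudtkuudexftkud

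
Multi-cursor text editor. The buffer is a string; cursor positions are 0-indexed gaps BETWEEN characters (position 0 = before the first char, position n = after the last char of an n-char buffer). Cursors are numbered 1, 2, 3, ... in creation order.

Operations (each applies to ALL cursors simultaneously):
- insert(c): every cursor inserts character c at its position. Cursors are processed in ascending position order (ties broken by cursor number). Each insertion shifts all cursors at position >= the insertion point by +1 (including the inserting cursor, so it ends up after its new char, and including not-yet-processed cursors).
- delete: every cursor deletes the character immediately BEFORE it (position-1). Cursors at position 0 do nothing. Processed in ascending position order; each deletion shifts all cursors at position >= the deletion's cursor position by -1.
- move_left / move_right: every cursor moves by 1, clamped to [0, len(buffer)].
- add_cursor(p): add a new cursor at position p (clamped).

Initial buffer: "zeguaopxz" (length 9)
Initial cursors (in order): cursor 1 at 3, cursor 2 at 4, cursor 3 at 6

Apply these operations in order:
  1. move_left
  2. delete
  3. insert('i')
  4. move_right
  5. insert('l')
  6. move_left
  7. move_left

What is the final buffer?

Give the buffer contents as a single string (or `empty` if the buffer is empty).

After op 1 (move_left): buffer="zeguaopxz" (len 9), cursors c1@2 c2@3 c3@5, authorship .........
After op 2 (delete): buffer="zuopxz" (len 6), cursors c1@1 c2@1 c3@2, authorship ......
After op 3 (insert('i')): buffer="ziiuiopxz" (len 9), cursors c1@3 c2@3 c3@5, authorship .12.3....
After op 4 (move_right): buffer="ziiuiopxz" (len 9), cursors c1@4 c2@4 c3@6, authorship .12.3....
After op 5 (insert('l')): buffer="ziiulliolpxz" (len 12), cursors c1@6 c2@6 c3@9, authorship .12.123.3...
After op 6 (move_left): buffer="ziiulliolpxz" (len 12), cursors c1@5 c2@5 c3@8, authorship .12.123.3...
After op 7 (move_left): buffer="ziiulliolpxz" (len 12), cursors c1@4 c2@4 c3@7, authorship .12.123.3...

Answer: ziiulliolpxz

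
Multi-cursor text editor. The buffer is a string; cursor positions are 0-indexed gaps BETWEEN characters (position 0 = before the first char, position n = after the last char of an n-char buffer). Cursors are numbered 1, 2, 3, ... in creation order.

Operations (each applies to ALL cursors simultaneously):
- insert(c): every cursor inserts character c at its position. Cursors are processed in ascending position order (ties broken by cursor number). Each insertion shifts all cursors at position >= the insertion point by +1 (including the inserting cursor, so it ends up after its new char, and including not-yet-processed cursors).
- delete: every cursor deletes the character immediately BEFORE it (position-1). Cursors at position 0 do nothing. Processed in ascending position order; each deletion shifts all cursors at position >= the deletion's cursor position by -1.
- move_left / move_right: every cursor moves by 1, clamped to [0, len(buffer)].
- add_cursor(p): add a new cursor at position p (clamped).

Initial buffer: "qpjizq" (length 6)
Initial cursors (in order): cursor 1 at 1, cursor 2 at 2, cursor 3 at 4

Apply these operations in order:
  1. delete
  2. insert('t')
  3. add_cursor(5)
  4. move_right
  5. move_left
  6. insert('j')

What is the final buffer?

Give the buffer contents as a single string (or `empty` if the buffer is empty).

After op 1 (delete): buffer="jzq" (len 3), cursors c1@0 c2@0 c3@1, authorship ...
After op 2 (insert('t')): buffer="ttjtzq" (len 6), cursors c1@2 c2@2 c3@4, authorship 12.3..
After op 3 (add_cursor(5)): buffer="ttjtzq" (len 6), cursors c1@2 c2@2 c3@4 c4@5, authorship 12.3..
After op 4 (move_right): buffer="ttjtzq" (len 6), cursors c1@3 c2@3 c3@5 c4@6, authorship 12.3..
After op 5 (move_left): buffer="ttjtzq" (len 6), cursors c1@2 c2@2 c3@4 c4@5, authorship 12.3..
After op 6 (insert('j')): buffer="ttjjjtjzjq" (len 10), cursors c1@4 c2@4 c3@7 c4@9, authorship 1212.33.4.

Answer: ttjjjtjzjq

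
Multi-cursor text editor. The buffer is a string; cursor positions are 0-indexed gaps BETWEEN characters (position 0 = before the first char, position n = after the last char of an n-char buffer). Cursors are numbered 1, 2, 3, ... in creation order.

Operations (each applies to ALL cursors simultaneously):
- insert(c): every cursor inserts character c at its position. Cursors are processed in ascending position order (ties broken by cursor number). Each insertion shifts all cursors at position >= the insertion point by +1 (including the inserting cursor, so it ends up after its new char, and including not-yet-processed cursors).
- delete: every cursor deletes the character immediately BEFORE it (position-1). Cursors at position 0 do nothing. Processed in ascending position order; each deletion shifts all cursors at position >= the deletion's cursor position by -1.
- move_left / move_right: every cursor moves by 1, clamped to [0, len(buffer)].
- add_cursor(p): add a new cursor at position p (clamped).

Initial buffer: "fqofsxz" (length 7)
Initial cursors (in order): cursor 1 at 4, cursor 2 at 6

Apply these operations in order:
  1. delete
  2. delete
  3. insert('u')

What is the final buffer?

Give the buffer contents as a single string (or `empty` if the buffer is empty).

After op 1 (delete): buffer="fqosz" (len 5), cursors c1@3 c2@4, authorship .....
After op 2 (delete): buffer="fqz" (len 3), cursors c1@2 c2@2, authorship ...
After op 3 (insert('u')): buffer="fquuz" (len 5), cursors c1@4 c2@4, authorship ..12.

Answer: fquuz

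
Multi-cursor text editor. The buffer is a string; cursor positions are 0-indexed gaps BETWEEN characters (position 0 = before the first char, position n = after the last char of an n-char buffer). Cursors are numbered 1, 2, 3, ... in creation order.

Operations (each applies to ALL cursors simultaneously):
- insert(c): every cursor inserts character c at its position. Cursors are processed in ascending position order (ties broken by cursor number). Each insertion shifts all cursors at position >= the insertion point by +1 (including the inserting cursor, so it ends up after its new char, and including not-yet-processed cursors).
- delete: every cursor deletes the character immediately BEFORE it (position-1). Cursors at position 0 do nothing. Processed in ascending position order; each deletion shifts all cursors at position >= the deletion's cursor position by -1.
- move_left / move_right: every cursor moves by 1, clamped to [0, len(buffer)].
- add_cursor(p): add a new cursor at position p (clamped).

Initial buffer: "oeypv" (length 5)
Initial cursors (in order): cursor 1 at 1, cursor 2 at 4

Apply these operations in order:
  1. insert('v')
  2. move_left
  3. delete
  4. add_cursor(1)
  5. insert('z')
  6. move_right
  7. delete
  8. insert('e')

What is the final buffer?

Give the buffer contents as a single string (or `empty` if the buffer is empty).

After op 1 (insert('v')): buffer="oveypvv" (len 7), cursors c1@2 c2@6, authorship .1...2.
After op 2 (move_left): buffer="oveypvv" (len 7), cursors c1@1 c2@5, authorship .1...2.
After op 3 (delete): buffer="veyvv" (len 5), cursors c1@0 c2@3, authorship 1..2.
After op 4 (add_cursor(1)): buffer="veyvv" (len 5), cursors c1@0 c3@1 c2@3, authorship 1..2.
After op 5 (insert('z')): buffer="zvzeyzvv" (len 8), cursors c1@1 c3@3 c2@6, authorship 113..22.
After op 6 (move_right): buffer="zvzeyzvv" (len 8), cursors c1@2 c3@4 c2@7, authorship 113..22.
After op 7 (delete): buffer="zzyzv" (len 5), cursors c1@1 c3@2 c2@4, authorship 13.2.
After op 8 (insert('e')): buffer="zezeyzev" (len 8), cursors c1@2 c3@4 c2@7, authorship 1133.22.

Answer: zezeyzev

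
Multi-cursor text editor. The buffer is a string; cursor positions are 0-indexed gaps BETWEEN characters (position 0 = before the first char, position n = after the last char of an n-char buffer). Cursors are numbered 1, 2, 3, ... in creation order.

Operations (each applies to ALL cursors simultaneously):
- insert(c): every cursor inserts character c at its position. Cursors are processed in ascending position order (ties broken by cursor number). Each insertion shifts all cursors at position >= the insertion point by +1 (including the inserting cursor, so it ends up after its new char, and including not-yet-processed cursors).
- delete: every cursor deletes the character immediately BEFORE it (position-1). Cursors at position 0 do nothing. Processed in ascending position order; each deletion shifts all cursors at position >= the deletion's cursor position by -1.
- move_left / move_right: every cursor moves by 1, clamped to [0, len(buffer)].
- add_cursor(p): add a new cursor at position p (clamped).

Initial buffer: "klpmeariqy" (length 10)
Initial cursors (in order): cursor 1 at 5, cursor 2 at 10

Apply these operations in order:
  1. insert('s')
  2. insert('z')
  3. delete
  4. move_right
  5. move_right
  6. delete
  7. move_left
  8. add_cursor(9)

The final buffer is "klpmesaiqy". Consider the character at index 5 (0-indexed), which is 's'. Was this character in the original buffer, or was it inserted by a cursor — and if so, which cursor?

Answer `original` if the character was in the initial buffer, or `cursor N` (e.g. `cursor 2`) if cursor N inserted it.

After op 1 (insert('s')): buffer="klpmesariqys" (len 12), cursors c1@6 c2@12, authorship .....1.....2
After op 2 (insert('z')): buffer="klpmeszariqysz" (len 14), cursors c1@7 c2@14, authorship .....11.....22
After op 3 (delete): buffer="klpmesariqys" (len 12), cursors c1@6 c2@12, authorship .....1.....2
After op 4 (move_right): buffer="klpmesariqys" (len 12), cursors c1@7 c2@12, authorship .....1.....2
After op 5 (move_right): buffer="klpmesariqys" (len 12), cursors c1@8 c2@12, authorship .....1.....2
After op 6 (delete): buffer="klpmesaiqy" (len 10), cursors c1@7 c2@10, authorship .....1....
After op 7 (move_left): buffer="klpmesaiqy" (len 10), cursors c1@6 c2@9, authorship .....1....
After op 8 (add_cursor(9)): buffer="klpmesaiqy" (len 10), cursors c1@6 c2@9 c3@9, authorship .....1....
Authorship (.=original, N=cursor N): . . . . . 1 . . . .
Index 5: author = 1

Answer: cursor 1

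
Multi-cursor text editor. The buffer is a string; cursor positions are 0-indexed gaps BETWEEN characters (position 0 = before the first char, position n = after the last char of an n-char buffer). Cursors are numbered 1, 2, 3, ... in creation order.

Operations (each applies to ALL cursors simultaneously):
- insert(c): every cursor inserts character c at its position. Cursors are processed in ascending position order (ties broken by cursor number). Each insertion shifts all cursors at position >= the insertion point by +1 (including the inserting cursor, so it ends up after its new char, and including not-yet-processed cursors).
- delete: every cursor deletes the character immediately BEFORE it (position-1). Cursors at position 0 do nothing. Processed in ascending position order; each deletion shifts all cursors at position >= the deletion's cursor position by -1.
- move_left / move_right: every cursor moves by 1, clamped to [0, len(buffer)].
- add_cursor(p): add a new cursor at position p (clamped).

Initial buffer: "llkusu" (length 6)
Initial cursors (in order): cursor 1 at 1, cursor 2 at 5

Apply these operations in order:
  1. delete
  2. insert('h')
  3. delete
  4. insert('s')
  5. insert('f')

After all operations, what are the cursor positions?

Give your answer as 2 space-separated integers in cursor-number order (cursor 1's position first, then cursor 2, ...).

Answer: 2 7

Derivation:
After op 1 (delete): buffer="lkuu" (len 4), cursors c1@0 c2@3, authorship ....
After op 2 (insert('h')): buffer="hlkuhu" (len 6), cursors c1@1 c2@5, authorship 1...2.
After op 3 (delete): buffer="lkuu" (len 4), cursors c1@0 c2@3, authorship ....
After op 4 (insert('s')): buffer="slkusu" (len 6), cursors c1@1 c2@5, authorship 1...2.
After op 5 (insert('f')): buffer="sflkusfu" (len 8), cursors c1@2 c2@7, authorship 11...22.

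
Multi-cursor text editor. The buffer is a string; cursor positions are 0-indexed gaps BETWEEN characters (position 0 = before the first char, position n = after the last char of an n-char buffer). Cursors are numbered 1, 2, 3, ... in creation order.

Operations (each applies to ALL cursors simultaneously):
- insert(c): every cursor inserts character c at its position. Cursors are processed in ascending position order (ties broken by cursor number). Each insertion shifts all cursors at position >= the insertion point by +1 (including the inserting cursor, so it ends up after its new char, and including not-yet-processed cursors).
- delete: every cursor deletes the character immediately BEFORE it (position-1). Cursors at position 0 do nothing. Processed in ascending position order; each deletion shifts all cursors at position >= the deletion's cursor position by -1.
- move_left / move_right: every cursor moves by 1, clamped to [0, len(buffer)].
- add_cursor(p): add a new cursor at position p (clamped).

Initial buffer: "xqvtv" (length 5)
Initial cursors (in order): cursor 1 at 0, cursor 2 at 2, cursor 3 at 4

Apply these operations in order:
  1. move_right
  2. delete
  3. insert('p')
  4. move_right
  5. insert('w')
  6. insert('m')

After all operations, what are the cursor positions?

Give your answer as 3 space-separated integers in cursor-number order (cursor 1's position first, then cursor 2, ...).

After op 1 (move_right): buffer="xqvtv" (len 5), cursors c1@1 c2@3 c3@5, authorship .....
After op 2 (delete): buffer="qt" (len 2), cursors c1@0 c2@1 c3@2, authorship ..
After op 3 (insert('p')): buffer="pqptp" (len 5), cursors c1@1 c2@3 c3@5, authorship 1.2.3
After op 4 (move_right): buffer="pqptp" (len 5), cursors c1@2 c2@4 c3@5, authorship 1.2.3
After op 5 (insert('w')): buffer="pqwptwpw" (len 8), cursors c1@3 c2@6 c3@8, authorship 1.12.233
After op 6 (insert('m')): buffer="pqwmptwmpwm" (len 11), cursors c1@4 c2@8 c3@11, authorship 1.112.22333

Answer: 4 8 11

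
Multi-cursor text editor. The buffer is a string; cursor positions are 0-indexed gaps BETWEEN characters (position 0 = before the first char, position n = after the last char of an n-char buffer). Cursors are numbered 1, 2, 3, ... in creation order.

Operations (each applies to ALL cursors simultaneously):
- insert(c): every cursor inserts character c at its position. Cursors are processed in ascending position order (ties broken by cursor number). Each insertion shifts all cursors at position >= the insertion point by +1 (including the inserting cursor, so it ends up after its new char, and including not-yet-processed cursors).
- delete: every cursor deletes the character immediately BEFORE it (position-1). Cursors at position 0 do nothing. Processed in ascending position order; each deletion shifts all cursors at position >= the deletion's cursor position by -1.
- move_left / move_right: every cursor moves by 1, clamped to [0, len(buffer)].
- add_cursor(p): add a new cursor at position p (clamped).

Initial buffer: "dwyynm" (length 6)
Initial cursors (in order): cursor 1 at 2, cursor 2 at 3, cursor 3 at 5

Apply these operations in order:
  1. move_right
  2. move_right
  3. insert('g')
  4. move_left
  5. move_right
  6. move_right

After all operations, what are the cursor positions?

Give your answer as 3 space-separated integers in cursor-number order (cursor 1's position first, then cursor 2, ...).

Answer: 6 8 9

Derivation:
After op 1 (move_right): buffer="dwyynm" (len 6), cursors c1@3 c2@4 c3@6, authorship ......
After op 2 (move_right): buffer="dwyynm" (len 6), cursors c1@4 c2@5 c3@6, authorship ......
After op 3 (insert('g')): buffer="dwyygngmg" (len 9), cursors c1@5 c2@7 c3@9, authorship ....1.2.3
After op 4 (move_left): buffer="dwyygngmg" (len 9), cursors c1@4 c2@6 c3@8, authorship ....1.2.3
After op 5 (move_right): buffer="dwyygngmg" (len 9), cursors c1@5 c2@7 c3@9, authorship ....1.2.3
After op 6 (move_right): buffer="dwyygngmg" (len 9), cursors c1@6 c2@8 c3@9, authorship ....1.2.3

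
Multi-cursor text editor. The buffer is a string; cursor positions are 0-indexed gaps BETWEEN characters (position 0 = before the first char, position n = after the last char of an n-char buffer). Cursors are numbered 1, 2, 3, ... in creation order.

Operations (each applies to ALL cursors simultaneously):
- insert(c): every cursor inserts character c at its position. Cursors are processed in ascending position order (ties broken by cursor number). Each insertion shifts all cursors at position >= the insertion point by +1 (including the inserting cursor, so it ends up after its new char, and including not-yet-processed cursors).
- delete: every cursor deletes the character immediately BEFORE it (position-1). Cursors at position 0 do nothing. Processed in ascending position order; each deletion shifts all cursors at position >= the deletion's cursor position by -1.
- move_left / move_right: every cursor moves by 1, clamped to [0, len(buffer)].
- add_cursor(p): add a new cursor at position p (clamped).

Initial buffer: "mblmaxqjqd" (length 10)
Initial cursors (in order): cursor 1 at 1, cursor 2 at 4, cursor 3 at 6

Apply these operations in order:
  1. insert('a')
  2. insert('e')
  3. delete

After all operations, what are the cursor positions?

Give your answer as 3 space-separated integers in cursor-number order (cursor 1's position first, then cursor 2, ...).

After op 1 (insert('a')): buffer="mablmaaxaqjqd" (len 13), cursors c1@2 c2@6 c3@9, authorship .1...2..3....
After op 2 (insert('e')): buffer="maeblmaeaxaeqjqd" (len 16), cursors c1@3 c2@8 c3@12, authorship .11...22..33....
After op 3 (delete): buffer="mablmaaxaqjqd" (len 13), cursors c1@2 c2@6 c3@9, authorship .1...2..3....

Answer: 2 6 9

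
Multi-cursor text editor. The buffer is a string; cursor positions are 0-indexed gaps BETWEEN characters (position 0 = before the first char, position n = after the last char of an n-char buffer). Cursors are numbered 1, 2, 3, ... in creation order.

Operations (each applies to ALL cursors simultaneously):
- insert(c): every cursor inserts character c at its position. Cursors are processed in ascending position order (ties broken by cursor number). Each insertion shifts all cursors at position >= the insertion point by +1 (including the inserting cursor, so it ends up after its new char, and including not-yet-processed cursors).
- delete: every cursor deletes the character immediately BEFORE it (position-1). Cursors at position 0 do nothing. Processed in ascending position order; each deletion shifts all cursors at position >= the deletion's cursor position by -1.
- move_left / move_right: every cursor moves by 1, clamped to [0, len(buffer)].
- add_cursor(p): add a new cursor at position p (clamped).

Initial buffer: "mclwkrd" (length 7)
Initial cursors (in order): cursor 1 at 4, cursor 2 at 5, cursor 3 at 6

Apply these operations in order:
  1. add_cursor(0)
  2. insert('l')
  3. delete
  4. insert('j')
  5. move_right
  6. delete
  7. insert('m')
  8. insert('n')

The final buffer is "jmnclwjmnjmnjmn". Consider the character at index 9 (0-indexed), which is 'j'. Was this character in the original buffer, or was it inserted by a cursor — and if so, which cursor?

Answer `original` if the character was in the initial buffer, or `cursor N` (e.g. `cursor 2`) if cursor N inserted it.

Answer: cursor 2

Derivation:
After op 1 (add_cursor(0)): buffer="mclwkrd" (len 7), cursors c4@0 c1@4 c2@5 c3@6, authorship .......
After op 2 (insert('l')): buffer="lmclwlklrld" (len 11), cursors c4@1 c1@6 c2@8 c3@10, authorship 4....1.2.3.
After op 3 (delete): buffer="mclwkrd" (len 7), cursors c4@0 c1@4 c2@5 c3@6, authorship .......
After op 4 (insert('j')): buffer="jmclwjkjrjd" (len 11), cursors c4@1 c1@6 c2@8 c3@10, authorship 4....1.2.3.
After op 5 (move_right): buffer="jmclwjkjrjd" (len 11), cursors c4@2 c1@7 c2@9 c3@11, authorship 4....1.2.3.
After op 6 (delete): buffer="jclwjjj" (len 7), cursors c4@1 c1@5 c2@6 c3@7, authorship 4...123
After op 7 (insert('m')): buffer="jmclwjmjmjm" (len 11), cursors c4@2 c1@7 c2@9 c3@11, authorship 44...112233
After op 8 (insert('n')): buffer="jmnclwjmnjmnjmn" (len 15), cursors c4@3 c1@9 c2@12 c3@15, authorship 444...111222333
Authorship (.=original, N=cursor N): 4 4 4 . . . 1 1 1 2 2 2 3 3 3
Index 9: author = 2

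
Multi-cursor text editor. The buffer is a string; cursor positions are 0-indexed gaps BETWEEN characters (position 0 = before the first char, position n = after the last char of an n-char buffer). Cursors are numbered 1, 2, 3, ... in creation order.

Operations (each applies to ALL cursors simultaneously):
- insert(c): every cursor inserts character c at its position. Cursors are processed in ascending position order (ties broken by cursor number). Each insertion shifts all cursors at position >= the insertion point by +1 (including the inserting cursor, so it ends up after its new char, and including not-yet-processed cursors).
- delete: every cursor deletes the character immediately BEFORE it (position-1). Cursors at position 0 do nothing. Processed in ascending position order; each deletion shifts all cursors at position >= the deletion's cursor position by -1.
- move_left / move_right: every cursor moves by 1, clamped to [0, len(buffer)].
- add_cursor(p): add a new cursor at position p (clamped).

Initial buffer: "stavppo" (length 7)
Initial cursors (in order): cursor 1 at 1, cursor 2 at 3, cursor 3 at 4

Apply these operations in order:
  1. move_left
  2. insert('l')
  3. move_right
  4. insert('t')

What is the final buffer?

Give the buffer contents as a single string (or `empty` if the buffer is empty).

Answer: lsttlatlvtppo

Derivation:
After op 1 (move_left): buffer="stavppo" (len 7), cursors c1@0 c2@2 c3@3, authorship .......
After op 2 (insert('l')): buffer="lstlalvppo" (len 10), cursors c1@1 c2@4 c3@6, authorship 1..2.3....
After op 3 (move_right): buffer="lstlalvppo" (len 10), cursors c1@2 c2@5 c3@7, authorship 1..2.3....
After op 4 (insert('t')): buffer="lsttlatlvtppo" (len 13), cursors c1@3 c2@7 c3@10, authorship 1.1.2.23.3...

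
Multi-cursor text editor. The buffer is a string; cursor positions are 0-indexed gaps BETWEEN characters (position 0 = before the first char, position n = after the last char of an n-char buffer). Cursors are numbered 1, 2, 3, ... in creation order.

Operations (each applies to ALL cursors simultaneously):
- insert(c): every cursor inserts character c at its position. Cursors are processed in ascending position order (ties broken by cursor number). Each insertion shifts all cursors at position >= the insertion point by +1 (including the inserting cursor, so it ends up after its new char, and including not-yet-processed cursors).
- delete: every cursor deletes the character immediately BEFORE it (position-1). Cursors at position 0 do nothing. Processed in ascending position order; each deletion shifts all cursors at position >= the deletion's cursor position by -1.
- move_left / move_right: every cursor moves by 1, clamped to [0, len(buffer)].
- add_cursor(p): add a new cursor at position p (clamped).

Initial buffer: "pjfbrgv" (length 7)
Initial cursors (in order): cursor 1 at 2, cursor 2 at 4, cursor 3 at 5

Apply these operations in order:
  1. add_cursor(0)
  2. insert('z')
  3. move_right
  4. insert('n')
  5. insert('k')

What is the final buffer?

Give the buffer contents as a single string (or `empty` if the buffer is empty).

Answer: zpnkjzfnkbzrnkzgnkv

Derivation:
After op 1 (add_cursor(0)): buffer="pjfbrgv" (len 7), cursors c4@0 c1@2 c2@4 c3@5, authorship .......
After op 2 (insert('z')): buffer="zpjzfbzrzgv" (len 11), cursors c4@1 c1@4 c2@7 c3@9, authorship 4..1..2.3..
After op 3 (move_right): buffer="zpjzfbzrzgv" (len 11), cursors c4@2 c1@5 c2@8 c3@10, authorship 4..1..2.3..
After op 4 (insert('n')): buffer="zpnjzfnbzrnzgnv" (len 15), cursors c4@3 c1@7 c2@11 c3@14, authorship 4.4.1.1.2.23.3.
After op 5 (insert('k')): buffer="zpnkjzfnkbzrnkzgnkv" (len 19), cursors c4@4 c1@9 c2@14 c3@18, authorship 4.44.1.11.2.223.33.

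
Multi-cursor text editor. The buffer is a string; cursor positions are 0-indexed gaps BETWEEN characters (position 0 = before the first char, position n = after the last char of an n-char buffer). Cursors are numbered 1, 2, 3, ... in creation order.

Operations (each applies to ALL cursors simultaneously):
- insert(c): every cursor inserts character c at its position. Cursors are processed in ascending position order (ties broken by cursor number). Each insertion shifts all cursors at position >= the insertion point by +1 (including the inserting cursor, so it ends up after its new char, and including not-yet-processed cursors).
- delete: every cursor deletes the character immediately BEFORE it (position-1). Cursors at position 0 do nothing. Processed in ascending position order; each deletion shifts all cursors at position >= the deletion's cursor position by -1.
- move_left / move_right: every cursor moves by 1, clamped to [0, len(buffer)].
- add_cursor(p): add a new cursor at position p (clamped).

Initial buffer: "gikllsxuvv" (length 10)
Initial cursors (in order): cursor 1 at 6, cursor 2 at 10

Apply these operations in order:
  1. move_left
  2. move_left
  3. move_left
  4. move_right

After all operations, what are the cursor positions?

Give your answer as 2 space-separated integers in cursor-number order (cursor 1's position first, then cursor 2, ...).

Answer: 4 8

Derivation:
After op 1 (move_left): buffer="gikllsxuvv" (len 10), cursors c1@5 c2@9, authorship ..........
After op 2 (move_left): buffer="gikllsxuvv" (len 10), cursors c1@4 c2@8, authorship ..........
After op 3 (move_left): buffer="gikllsxuvv" (len 10), cursors c1@3 c2@7, authorship ..........
After op 4 (move_right): buffer="gikllsxuvv" (len 10), cursors c1@4 c2@8, authorship ..........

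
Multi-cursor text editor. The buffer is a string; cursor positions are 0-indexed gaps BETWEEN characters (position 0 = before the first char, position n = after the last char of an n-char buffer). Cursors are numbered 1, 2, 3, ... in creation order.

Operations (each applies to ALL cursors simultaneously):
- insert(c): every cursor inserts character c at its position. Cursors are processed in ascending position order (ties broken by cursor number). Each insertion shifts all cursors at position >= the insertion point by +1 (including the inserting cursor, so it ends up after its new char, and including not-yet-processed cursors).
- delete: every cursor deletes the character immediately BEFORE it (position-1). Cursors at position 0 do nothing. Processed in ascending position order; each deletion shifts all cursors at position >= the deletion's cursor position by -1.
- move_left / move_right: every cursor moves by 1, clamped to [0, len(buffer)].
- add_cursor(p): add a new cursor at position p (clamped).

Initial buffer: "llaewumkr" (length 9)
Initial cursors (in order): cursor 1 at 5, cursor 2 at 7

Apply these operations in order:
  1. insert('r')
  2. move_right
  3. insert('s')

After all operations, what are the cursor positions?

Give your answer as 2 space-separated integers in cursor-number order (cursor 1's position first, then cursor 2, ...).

After op 1 (insert('r')): buffer="llaewrumrkr" (len 11), cursors c1@6 c2@9, authorship .....1..2..
After op 2 (move_right): buffer="llaewrumrkr" (len 11), cursors c1@7 c2@10, authorship .....1..2..
After op 3 (insert('s')): buffer="llaewrusmrksr" (len 13), cursors c1@8 c2@12, authorship .....1.1.2.2.

Answer: 8 12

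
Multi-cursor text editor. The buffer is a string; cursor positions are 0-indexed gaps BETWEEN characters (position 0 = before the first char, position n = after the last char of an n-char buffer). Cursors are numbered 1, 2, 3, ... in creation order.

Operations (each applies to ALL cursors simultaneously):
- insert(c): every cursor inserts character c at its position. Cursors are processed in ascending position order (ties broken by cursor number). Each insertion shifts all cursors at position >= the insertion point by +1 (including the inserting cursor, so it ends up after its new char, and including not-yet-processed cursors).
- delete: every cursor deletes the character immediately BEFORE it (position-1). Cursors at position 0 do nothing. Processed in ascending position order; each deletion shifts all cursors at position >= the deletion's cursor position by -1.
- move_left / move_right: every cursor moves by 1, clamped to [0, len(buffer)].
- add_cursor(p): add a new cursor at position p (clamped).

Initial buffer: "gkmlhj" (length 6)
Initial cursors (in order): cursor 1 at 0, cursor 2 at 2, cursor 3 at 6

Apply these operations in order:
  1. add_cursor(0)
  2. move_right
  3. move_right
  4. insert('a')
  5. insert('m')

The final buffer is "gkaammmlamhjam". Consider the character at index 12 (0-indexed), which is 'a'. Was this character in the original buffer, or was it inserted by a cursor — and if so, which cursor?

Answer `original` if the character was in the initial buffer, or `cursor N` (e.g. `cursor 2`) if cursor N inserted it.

Answer: cursor 3

Derivation:
After op 1 (add_cursor(0)): buffer="gkmlhj" (len 6), cursors c1@0 c4@0 c2@2 c3@6, authorship ......
After op 2 (move_right): buffer="gkmlhj" (len 6), cursors c1@1 c4@1 c2@3 c3@6, authorship ......
After op 3 (move_right): buffer="gkmlhj" (len 6), cursors c1@2 c4@2 c2@4 c3@6, authorship ......
After op 4 (insert('a')): buffer="gkaamlahja" (len 10), cursors c1@4 c4@4 c2@7 c3@10, authorship ..14..2..3
After op 5 (insert('m')): buffer="gkaammmlamhjam" (len 14), cursors c1@6 c4@6 c2@10 c3@14, authorship ..1414..22..33
Authorship (.=original, N=cursor N): . . 1 4 1 4 . . 2 2 . . 3 3
Index 12: author = 3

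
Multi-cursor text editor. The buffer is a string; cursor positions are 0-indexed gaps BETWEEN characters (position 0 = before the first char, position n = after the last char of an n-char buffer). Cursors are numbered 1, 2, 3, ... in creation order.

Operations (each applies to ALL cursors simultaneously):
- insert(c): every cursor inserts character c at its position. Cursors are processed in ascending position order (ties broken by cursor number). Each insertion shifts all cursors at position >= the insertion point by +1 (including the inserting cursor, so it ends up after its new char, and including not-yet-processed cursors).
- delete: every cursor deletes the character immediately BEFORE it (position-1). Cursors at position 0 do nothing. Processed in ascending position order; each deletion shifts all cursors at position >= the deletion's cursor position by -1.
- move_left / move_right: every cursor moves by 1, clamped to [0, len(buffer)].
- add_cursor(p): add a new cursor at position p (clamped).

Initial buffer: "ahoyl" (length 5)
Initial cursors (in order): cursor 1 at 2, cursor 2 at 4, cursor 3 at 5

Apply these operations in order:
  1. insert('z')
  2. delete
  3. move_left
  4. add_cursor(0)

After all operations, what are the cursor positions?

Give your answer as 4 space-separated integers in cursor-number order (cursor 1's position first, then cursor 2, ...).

After op 1 (insert('z')): buffer="ahzoyzlz" (len 8), cursors c1@3 c2@6 c3@8, authorship ..1..2.3
After op 2 (delete): buffer="ahoyl" (len 5), cursors c1@2 c2@4 c3@5, authorship .....
After op 3 (move_left): buffer="ahoyl" (len 5), cursors c1@1 c2@3 c3@4, authorship .....
After op 4 (add_cursor(0)): buffer="ahoyl" (len 5), cursors c4@0 c1@1 c2@3 c3@4, authorship .....

Answer: 1 3 4 0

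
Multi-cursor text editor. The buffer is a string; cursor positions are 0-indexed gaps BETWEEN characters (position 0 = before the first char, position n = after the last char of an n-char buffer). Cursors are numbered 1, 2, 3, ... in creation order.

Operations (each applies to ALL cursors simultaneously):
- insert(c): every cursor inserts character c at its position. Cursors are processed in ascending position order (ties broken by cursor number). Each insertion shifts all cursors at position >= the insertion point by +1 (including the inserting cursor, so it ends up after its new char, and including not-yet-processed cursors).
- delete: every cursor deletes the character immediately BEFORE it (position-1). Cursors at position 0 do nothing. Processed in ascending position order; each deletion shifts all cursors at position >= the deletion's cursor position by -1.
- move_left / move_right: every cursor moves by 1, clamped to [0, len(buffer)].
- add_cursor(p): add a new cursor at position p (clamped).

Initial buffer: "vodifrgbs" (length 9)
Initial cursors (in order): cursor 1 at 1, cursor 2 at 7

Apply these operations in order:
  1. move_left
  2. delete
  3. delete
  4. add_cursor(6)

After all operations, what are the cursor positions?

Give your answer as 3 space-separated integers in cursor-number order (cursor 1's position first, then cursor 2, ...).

Answer: 0 4 6

Derivation:
After op 1 (move_left): buffer="vodifrgbs" (len 9), cursors c1@0 c2@6, authorship .........
After op 2 (delete): buffer="vodifgbs" (len 8), cursors c1@0 c2@5, authorship ........
After op 3 (delete): buffer="vodigbs" (len 7), cursors c1@0 c2@4, authorship .......
After op 4 (add_cursor(6)): buffer="vodigbs" (len 7), cursors c1@0 c2@4 c3@6, authorship .......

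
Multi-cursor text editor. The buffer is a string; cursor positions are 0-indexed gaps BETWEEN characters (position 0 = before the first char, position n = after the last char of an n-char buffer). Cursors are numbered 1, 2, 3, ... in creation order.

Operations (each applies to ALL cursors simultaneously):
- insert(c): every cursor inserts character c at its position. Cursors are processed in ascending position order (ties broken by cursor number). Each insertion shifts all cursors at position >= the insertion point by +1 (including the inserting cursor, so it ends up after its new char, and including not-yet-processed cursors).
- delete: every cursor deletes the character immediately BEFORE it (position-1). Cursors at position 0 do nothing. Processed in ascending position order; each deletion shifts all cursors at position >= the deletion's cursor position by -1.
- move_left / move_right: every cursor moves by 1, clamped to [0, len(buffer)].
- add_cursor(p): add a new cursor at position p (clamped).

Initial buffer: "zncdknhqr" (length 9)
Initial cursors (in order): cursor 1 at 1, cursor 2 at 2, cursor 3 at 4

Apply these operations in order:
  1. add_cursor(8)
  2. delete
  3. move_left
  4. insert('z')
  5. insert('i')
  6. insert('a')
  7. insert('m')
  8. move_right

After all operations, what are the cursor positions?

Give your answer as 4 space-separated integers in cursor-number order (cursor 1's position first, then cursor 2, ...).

Answer: 13 13 13 20

Derivation:
After op 1 (add_cursor(8)): buffer="zncdknhqr" (len 9), cursors c1@1 c2@2 c3@4 c4@8, authorship .........
After op 2 (delete): buffer="cknhr" (len 5), cursors c1@0 c2@0 c3@1 c4@4, authorship .....
After op 3 (move_left): buffer="cknhr" (len 5), cursors c1@0 c2@0 c3@0 c4@3, authorship .....
After op 4 (insert('z')): buffer="zzzcknzhr" (len 9), cursors c1@3 c2@3 c3@3 c4@7, authorship 123...4..
After op 5 (insert('i')): buffer="zzziiicknzihr" (len 13), cursors c1@6 c2@6 c3@6 c4@11, authorship 123123...44..
After op 6 (insert('a')): buffer="zzziiiaaacknziahr" (len 17), cursors c1@9 c2@9 c3@9 c4@15, authorship 123123123...444..
After op 7 (insert('m')): buffer="zzziiiaaammmcknziamhr" (len 21), cursors c1@12 c2@12 c3@12 c4@19, authorship 123123123123...4444..
After op 8 (move_right): buffer="zzziiiaaammmcknziamhr" (len 21), cursors c1@13 c2@13 c3@13 c4@20, authorship 123123123123...4444..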